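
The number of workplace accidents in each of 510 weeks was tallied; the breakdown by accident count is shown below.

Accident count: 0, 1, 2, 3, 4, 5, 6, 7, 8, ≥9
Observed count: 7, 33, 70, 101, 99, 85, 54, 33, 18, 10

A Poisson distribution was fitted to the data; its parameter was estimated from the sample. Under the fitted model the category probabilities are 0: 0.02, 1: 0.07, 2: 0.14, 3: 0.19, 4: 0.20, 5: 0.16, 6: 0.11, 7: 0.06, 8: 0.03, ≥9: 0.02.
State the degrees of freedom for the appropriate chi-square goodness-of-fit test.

8

There are k = 10 categories and 1 parameter estimated from the data, so df = 10 − 1 − 1 = 8.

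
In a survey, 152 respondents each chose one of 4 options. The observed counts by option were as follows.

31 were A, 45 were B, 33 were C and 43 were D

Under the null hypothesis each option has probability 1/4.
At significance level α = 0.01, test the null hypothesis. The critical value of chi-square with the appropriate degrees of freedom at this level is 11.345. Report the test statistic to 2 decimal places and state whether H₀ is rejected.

Under H₀ each category has probability 1/4, so each expected count is 152/4 = 38.
cat         O        E   (O−E)²/E
A          31       38      1.289
B          45       38      1.289
C          33       38      0.658
D          43       38      0.658
Sum = 3.89
df = 3. Since 3.89 < 11.345, we do not reject H₀.

3.89; do not reject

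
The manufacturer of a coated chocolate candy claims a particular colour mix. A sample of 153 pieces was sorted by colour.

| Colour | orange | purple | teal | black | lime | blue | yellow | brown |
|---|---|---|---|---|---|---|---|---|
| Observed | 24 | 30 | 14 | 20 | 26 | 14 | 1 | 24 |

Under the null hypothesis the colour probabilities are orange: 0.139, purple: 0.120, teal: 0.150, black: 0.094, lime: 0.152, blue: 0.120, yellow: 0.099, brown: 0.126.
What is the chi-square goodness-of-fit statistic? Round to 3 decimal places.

Expected counts E_i = n·p_i: 153×0.139 = 21.267, 153×0.120 = 18.36, 153×0.150 = 22.95, 153×0.094 = 14.382, 153×0.152 = 23.256, 153×0.120 = 18.36, 153×0.099 = 15.147, 153×0.126 = 19.278.
χ² = (24−21.267)²/21.267 + (30−18.36)²/18.36 + (14−22.95)²/22.95 + (20−14.382)²/14.382 + (26−23.256)²/23.256 + (14−18.36)²/18.36 + (1−15.147)²/15.147 + (24−19.278)²/19.278
   = 0.3512 + 7.3796 + 3.4903 + 2.1945 + 0.3238 + 1.0354 + 13.2130 + 1.1566
Sum = 29.144

29.144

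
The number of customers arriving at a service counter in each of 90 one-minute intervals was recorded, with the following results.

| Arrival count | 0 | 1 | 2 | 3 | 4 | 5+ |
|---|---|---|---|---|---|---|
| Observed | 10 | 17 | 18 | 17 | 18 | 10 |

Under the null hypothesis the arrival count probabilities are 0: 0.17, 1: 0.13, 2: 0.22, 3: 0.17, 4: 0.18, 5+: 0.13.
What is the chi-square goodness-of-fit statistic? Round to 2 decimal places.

Expected counts E_i = n·p_i: 90×0.17 = 15.3, 90×0.13 = 11.7, 90×0.22 = 19.8, 90×0.17 = 15.3, 90×0.18 = 16.2, 90×0.13 = 11.7.
cat         O        E   (O−E)²/E
0          10     15.3      1.836
1          17     11.7      2.401
2          18     19.8      0.164
3          17     15.3      0.189
4          18     16.2      0.200
5+         10     11.7      0.247
Sum = 5.04

5.04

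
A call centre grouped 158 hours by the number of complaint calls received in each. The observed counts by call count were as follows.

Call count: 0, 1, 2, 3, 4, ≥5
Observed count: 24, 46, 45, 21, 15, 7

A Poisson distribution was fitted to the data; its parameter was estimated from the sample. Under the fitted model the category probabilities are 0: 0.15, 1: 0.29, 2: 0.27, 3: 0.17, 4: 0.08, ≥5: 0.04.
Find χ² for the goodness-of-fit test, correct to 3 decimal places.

Expected counts E_i = n·p_i: 158×0.15 = 23.7, 158×0.29 = 45.82, 158×0.27 = 42.66, 158×0.17 = 26.86, 158×0.08 = 12.64, 158×0.04 = 6.32.
χ² = (24−23.7)²/23.7 + (46−45.82)²/45.82 + (45−42.66)²/42.66 + (21−26.86)²/26.86 + (15−12.64)²/12.64 + (7−6.32)²/6.32
   = 0.0038 + 0.0007 + 0.1284 + 1.2785 + 0.4406 + 0.0732
Sum = 1.925

1.925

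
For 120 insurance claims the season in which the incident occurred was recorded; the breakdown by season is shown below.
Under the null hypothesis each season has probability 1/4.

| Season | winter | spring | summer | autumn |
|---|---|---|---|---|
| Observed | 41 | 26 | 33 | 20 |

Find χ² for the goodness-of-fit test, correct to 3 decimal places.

Expected count for each of the 4 categories: 120/4 = 30.
cat         O        E   (O−E)²/E
winter     41       30     4.0333
spring     26       30     0.5333
summer     33       30     0.3000
autumn     20       30     3.3333
Sum = 8.200

8.200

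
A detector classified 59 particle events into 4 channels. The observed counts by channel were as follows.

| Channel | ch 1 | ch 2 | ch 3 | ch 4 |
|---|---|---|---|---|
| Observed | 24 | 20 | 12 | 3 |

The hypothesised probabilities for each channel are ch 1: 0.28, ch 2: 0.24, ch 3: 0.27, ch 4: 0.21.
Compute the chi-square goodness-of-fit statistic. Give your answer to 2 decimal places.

13.88

Expected counts E_i = n·p_i: 59×0.28 = 16.52, 59×0.24 = 14.16, 59×0.27 = 15.93, 59×0.21 = 12.39.
ch 1: (24 − 16.52)²/16.52 = 55.9504/16.52 = 3.387
ch 2: (20 − 14.16)²/14.16 = 34.1056/14.16 = 2.409
ch 3: (12 − 15.93)²/15.93 = 15.4449/15.93 = 0.970
ch 4: (3 − 12.39)²/12.39 = 88.1721/12.39 = 7.116
Sum = 13.88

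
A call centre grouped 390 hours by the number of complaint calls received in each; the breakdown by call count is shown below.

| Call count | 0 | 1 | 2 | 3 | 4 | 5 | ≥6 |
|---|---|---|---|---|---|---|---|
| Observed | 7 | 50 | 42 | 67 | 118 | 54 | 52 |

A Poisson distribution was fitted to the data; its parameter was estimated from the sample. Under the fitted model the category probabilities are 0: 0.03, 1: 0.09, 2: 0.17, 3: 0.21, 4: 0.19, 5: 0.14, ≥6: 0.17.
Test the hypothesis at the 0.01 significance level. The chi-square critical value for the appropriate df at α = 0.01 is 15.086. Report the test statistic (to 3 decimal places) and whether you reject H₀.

48.929; reject

Expected counts E_i = n·p_i: 390×0.03 = 11.7, 390×0.09 = 35.1, 390×0.17 = 66.3, 390×0.21 = 81.9, 390×0.19 = 74.1, 390×0.14 = 54.6, 390×0.17 = 66.3.
χ² = (7−11.7)²/11.7 + (50−35.1)²/35.1 + (42−66.3)²/66.3 + (67−81.9)²/81.9 + (118−74.1)²/74.1 + (54−54.6)²/54.6 + (52−66.3)²/66.3
   = 1.8880 + 6.3251 + 8.9063 + 2.7107 + 26.0082 + 0.0066 + 3.0843
Sum = 48.929
df = 5. Since 48.929 > 15.086, we reject H₀.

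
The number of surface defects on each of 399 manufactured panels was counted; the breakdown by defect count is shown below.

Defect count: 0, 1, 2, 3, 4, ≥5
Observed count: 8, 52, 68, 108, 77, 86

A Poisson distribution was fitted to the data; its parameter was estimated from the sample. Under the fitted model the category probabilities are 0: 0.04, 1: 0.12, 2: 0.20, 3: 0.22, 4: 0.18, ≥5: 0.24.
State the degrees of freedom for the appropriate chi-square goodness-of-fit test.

4

There are k = 6 categories and 1 parameter estimated from the data, so df = 6 − 1 − 1 = 4.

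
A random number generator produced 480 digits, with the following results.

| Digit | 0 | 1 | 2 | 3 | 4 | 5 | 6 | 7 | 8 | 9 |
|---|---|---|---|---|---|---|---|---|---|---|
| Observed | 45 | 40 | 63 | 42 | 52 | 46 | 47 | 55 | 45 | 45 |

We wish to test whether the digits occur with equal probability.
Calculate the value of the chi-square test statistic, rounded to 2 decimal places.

Expected count for each of the 10 categories: 480/10 = 48.
0: (45 − 48)²/48 = 9/48 = 0.188
1: (40 − 48)²/48 = 64/48 = 1.333
2: (63 − 48)²/48 = 225/48 = 4.688
3: (42 − 48)²/48 = 36/48 = 0.750
4: (52 − 48)²/48 = 16/48 = 0.333
5: (46 − 48)²/48 = 4/48 = 0.083
6: (47 − 48)²/48 = 1/48 = 0.021
7: (55 − 48)²/48 = 49/48 = 1.021
8: (45 − 48)²/48 = 9/48 = 0.188
9: (45 − 48)²/48 = 9/48 = 0.188
Sum = 8.79

8.79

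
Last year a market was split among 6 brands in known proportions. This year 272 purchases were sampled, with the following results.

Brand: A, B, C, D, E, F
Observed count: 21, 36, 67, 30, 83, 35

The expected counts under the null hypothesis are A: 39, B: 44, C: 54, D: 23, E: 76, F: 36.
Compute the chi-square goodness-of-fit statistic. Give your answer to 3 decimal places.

15.695

cat         O        E   (O−E)²/E
A          21       39     8.3077
B          36       44     1.4545
C          67       54     3.1296
D          30       23     2.1304
E          83       76     0.6447
F          35       36     0.0278
Sum = 15.695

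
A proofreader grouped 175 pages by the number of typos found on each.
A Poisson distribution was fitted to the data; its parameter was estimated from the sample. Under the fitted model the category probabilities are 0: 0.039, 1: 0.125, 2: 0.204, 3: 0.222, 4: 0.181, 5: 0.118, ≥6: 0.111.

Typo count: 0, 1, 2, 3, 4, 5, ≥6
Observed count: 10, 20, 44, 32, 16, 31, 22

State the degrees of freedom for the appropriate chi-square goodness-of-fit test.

There are k = 7 categories and 1 parameter estimated from the data, so df = 7 − 1 − 1 = 5.

5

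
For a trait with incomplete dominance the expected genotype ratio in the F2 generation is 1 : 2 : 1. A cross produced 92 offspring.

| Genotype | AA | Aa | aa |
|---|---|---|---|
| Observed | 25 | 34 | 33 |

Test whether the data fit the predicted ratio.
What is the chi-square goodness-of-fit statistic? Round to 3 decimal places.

Ratio total = 4. Expected counts: 92×1/4 = 23, 92×2/4 = 46, 92×1/4 = 23.
χ² = (25−23)²/23 + (34−46)²/46 + (33−23)²/23
   = 0.1739 + 3.1304 + 4.3478
Sum = 7.652

7.652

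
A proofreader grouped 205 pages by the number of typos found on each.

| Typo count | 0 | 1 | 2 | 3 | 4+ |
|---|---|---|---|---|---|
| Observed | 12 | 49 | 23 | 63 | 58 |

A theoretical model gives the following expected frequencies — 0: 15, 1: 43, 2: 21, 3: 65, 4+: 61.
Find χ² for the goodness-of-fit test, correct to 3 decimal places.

0: (12 − 15)²/15 = 9/15 = 0.6000
1: (49 − 43)²/43 = 36/43 = 0.8372
2: (23 − 21)²/21 = 4/21 = 0.1905
3: (63 − 65)²/65 = 4/65 = 0.0615
4+: (58 − 61)²/61 = 9/61 = 0.1475
Sum = 1.837

1.837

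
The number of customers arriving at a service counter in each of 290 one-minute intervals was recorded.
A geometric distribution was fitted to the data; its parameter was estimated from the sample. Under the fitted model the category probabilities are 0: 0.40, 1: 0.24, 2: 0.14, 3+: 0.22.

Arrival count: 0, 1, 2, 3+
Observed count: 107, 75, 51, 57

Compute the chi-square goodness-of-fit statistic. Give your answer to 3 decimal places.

4.506

Expected counts E_i = n·p_i: 290×0.40 = 116, 290×0.24 = 69.6, 290×0.14 = 40.6, 290×0.22 = 63.8.
0: (107 − 116)²/116 = 81/116 = 0.6983
1: (75 − 69.6)²/69.6 = 29.16/69.6 = 0.4190
2: (51 − 40.6)²/40.6 = 108.16/40.6 = 2.6640
3+: (57 − 63.8)²/63.8 = 46.24/63.8 = 0.7248
Sum = 4.506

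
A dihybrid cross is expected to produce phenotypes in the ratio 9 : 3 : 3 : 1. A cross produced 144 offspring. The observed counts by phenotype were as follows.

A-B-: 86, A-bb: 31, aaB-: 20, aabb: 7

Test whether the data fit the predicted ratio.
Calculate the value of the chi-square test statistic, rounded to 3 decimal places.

Ratio total = 16. Expected counts: 144×9/16 = 81, 144×3/16 = 27, 144×3/16 = 27, 144×1/16 = 9.
χ² = (86−81)²/81 + (31−27)²/27 + (20−27)²/27 + (7−9)²/9
   = 0.3086 + 0.5926 + 1.8148 + 0.4444
Sum = 3.160

3.160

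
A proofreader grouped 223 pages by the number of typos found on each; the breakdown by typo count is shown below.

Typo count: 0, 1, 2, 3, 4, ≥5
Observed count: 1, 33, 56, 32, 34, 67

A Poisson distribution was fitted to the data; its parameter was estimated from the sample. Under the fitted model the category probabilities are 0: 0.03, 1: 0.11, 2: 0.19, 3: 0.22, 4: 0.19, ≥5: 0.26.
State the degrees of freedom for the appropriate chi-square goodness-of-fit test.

There are k = 6 categories and 1 parameter estimated from the data, so df = 6 − 1 − 1 = 4.

4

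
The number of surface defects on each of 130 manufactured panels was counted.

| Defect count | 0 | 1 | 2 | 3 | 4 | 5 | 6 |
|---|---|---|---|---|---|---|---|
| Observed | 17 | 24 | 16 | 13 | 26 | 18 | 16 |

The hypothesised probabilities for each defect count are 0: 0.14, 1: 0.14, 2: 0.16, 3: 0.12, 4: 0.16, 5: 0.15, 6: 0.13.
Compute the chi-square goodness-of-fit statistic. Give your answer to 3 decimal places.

Expected counts E_i = n·p_i: 130×0.14 = 18.2, 130×0.14 = 18.2, 130×0.16 = 20.8, 130×0.12 = 15.6, 130×0.16 = 20.8, 130×0.15 = 19.5, 130×0.13 = 16.9.
cat         O        E   (O−E)²/E
0          17     18.2     0.0791
1          24     18.2     1.8484
2          16     20.8     1.1077
3          13     15.6     0.4333
4          26     20.8     1.3000
5          18     19.5     0.1154
6          16     16.9     0.0479
Sum = 4.932

4.932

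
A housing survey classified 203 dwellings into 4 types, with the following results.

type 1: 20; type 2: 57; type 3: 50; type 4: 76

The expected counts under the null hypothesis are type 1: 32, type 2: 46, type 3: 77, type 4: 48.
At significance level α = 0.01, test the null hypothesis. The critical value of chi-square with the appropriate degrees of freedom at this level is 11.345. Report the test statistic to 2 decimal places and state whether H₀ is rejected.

32.93; reject

cat         O        E   (O−E)²/E
type 1     20       32      4.500
type 2     57       46      2.630
type 3     50       77      9.468
type 4     76       48     16.333
Sum = 32.93
df = 3. Since 32.93 > 11.345, we reject H₀.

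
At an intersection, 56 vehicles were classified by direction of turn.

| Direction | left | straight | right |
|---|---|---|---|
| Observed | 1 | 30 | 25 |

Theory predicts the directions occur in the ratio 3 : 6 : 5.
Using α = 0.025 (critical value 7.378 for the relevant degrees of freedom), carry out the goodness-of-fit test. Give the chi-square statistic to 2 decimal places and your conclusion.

12.83; reject

Ratio total = 14. Expected counts: 56×3/14 = 12, 56×6/14 = 24, 56×5/14 = 20.
left: (1 − 12)²/12 = 121/12 = 10.083
straight: (30 − 24)²/24 = 36/24 = 1.500
right: (25 − 20)²/20 = 25/20 = 1.250
Sum = 12.83
df = 2. Since 12.83 > 7.378, we reject H₀.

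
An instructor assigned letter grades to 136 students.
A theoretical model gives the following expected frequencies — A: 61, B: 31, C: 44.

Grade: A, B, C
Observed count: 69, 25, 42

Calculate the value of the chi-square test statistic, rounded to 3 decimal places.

χ² = (69−61)²/61 + (25−31)²/31 + (42−44)²/44
   = 1.0492 + 1.1613 + 0.0909
Sum = 2.301

2.301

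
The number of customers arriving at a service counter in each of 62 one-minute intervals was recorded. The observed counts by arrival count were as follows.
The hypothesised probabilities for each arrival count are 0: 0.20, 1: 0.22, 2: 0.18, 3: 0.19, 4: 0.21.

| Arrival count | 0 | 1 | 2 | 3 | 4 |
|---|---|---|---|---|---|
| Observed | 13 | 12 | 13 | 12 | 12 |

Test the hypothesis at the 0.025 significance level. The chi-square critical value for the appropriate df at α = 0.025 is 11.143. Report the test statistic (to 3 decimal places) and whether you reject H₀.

0.614; do not reject

Expected counts E_i = n·p_i: 62×0.20 = 12.4, 62×0.22 = 13.64, 62×0.18 = 11.16, 62×0.19 = 11.78, 62×0.21 = 13.02.
0: (13 − 12.4)²/12.4 = 0.36/12.4 = 0.0290
1: (12 − 13.64)²/13.64 = 2.6896/13.64 = 0.1972
2: (13 − 11.16)²/11.16 = 3.3856/11.16 = 0.3034
3: (12 − 11.78)²/11.78 = 0.0484/11.78 = 0.0041
4: (12 − 13.02)²/13.02 = 1.0404/13.02 = 0.0799
Sum = 0.614
df = 4. Since 0.614 < 11.143, we do not reject H₀.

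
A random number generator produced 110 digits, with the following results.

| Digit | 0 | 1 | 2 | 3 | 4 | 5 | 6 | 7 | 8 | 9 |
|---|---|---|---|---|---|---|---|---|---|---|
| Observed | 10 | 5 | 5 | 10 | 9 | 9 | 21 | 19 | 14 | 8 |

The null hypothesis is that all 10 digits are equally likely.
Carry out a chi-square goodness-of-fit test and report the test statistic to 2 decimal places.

Expected count for each of the 10 categories: 110/10 = 11.
cat         O        E   (O−E)²/E
0          10       11      0.091
1           5       11      3.273
2           5       11      3.273
3          10       11      0.091
4           9       11      0.364
5           9       11      0.364
6          21       11      9.091
7          19       11      5.818
8          14       11      0.818
9           8       11      0.818
Sum = 24.00

24.00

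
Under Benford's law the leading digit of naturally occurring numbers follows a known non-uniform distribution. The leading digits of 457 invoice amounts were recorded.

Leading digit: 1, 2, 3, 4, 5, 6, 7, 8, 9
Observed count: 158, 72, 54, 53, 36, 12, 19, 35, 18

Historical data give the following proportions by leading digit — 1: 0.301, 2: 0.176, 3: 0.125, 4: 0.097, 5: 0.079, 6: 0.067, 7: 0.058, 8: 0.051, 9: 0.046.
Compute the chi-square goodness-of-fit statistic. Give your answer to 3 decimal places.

Expected counts E_i = n·p_i: 457×0.301 = 137.557, 457×0.176 = 80.432, 457×0.125 = 57.125, 457×0.097 = 44.329, 457×0.079 = 36.103, 457×0.067 = 30.619, 457×0.058 = 26.506, 457×0.051 = 23.307, 457×0.046 = 21.022.
cat         O        E   (O−E)²/E
1         158  137.557     3.0381
2          72   80.432     0.8840
3          54   57.125     0.1710
4          53   44.329     1.6961
5          36   36.103     0.0003
6          12   30.619    11.3220
7          19   26.506     2.1256
8          35   23.307     5.8663
9          18   21.022     0.4344
Sum = 25.538

25.538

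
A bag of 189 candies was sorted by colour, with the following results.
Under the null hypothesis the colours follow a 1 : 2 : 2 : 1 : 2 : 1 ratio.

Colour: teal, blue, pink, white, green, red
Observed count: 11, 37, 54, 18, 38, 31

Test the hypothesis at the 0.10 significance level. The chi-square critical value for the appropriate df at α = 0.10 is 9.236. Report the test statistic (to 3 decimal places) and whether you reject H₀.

Ratio total = 9. Expected counts: 189×1/9 = 21, 189×2/9 = 42, 189×2/9 = 42, 189×1/9 = 21, 189×2/9 = 42, 189×1/9 = 21.
teal: (11 − 21)²/21 = 100/21 = 4.7619
blue: (37 − 42)²/42 = 25/42 = 0.5952
pink: (54 − 42)²/42 = 144/42 = 3.4286
white: (18 − 21)²/21 = 9/21 = 0.4286
green: (38 − 42)²/42 = 16/42 = 0.3810
red: (31 − 21)²/21 = 100/21 = 4.7619
Sum = 14.357
df = 5. Since 14.357 > 9.236, we reject H₀.

14.357; reject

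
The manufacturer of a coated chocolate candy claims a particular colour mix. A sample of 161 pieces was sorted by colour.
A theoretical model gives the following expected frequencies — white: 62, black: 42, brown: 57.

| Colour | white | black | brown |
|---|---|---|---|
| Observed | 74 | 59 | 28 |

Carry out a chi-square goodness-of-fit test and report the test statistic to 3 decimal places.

23.958

white: (74 − 62)²/62 = 144/62 = 2.3226
black: (59 − 42)²/42 = 289/42 = 6.8810
brown: (28 − 57)²/57 = 841/57 = 14.7544
Sum = 23.958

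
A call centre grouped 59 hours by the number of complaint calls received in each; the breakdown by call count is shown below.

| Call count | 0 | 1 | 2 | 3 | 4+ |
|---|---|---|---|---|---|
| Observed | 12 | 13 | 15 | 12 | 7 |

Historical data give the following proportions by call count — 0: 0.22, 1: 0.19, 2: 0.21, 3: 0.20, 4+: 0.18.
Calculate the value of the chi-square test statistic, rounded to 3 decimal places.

2.147

Expected counts E_i = n·p_i: 59×0.22 = 12.98, 59×0.19 = 11.21, 59×0.21 = 12.39, 59×0.20 = 11.8, 59×0.18 = 10.62.
χ² = (12−12.98)²/12.98 + (13−11.21)²/11.21 + (15−12.39)²/12.39 + (12−11.8)²/11.8 + (7−10.62)²/10.62
   = 0.0740 + 0.2858 + 0.5498 + 0.0034 + 1.2339
Sum = 2.147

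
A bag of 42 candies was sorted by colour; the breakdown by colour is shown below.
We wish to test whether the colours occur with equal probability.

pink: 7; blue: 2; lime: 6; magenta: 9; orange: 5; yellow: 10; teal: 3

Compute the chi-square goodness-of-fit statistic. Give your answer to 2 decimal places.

Expected count for each of the 7 categories: 42/7 = 6.
cat          O        E   (O−E)²/E
pink         7        6      0.167
blue         2        6      2.667
lime         6        6      0.000
magenta      9        6      1.500
orange       5        6      0.167
yellow      10        6      2.667
teal         3        6      1.500
Sum = 8.67

8.67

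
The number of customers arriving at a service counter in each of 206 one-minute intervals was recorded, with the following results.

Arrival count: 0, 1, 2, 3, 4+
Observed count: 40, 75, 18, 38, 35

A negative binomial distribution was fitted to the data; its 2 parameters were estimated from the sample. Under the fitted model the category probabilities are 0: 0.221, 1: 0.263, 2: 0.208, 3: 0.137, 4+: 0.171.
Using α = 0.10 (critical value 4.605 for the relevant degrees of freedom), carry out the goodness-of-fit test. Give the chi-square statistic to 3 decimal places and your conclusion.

26.472; reject

Expected counts E_i = n·p_i: 206×0.221 = 45.526, 206×0.263 = 54.178, 206×0.208 = 42.848, 206×0.137 = 28.222, 206×0.171 = 35.226.
cat         O        E   (O−E)²/E
0          40   45.526     0.6708
1          75   54.178     8.0024
2          18   42.848    14.4096
3          38   28.222     3.3878
4+         35   35.226     0.0014
Sum = 26.472
df = 2. Since 26.472 > 4.605, we reject H₀.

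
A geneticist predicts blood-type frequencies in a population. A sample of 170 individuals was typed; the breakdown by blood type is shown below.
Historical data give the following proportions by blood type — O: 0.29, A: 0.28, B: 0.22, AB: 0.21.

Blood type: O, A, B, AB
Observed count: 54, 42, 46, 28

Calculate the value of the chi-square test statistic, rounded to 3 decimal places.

Expected counts E_i = n·p_i: 170×0.29 = 49.3, 170×0.28 = 47.6, 170×0.22 = 37.4, 170×0.21 = 35.7.
cat         O        E   (O−E)²/E
O          54     49.3     0.4481
A          42     47.6     0.6588
B          46     37.4     1.9775
AB         28     35.7     1.6608
Sum = 4.745

4.745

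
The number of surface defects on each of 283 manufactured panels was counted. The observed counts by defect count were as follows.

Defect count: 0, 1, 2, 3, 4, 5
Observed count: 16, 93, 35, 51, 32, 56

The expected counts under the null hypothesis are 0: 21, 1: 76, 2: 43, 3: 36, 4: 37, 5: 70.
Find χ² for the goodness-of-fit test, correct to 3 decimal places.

16.207

0: (16 − 21)²/21 = 25/21 = 1.1905
1: (93 − 76)²/76 = 289/76 = 3.8026
2: (35 − 43)²/43 = 64/43 = 1.4884
3: (51 − 36)²/36 = 225/36 = 6.2500
4: (32 − 37)²/37 = 25/37 = 0.6757
5: (56 − 70)²/70 = 196/70 = 2.8000
Sum = 16.207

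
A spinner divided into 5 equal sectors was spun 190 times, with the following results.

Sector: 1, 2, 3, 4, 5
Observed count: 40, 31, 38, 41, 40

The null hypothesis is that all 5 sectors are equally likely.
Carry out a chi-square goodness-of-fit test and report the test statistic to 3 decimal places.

1.737

Under H₀ each category has probability 1/5, so each expected count is 190/5 = 38.
cat         O        E   (O−E)²/E
1          40       38     0.1053
2          31       38     1.2895
3          38       38     0.0000
4          41       38     0.2368
5          40       38     0.1053
Sum = 1.737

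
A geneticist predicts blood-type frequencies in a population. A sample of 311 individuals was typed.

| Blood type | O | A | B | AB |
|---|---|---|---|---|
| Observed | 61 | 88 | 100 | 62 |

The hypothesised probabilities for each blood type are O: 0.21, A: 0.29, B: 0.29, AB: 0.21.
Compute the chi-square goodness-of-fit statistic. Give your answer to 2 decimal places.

1.57

Expected counts E_i = n·p_i: 311×0.21 = 65.31, 311×0.29 = 90.19, 311×0.29 = 90.19, 311×0.21 = 65.31.
cat         O        E   (O−E)²/E
O          61    65.31      0.284
A          88    90.19      0.053
B         100    90.19      1.067
AB         62    65.31      0.168
Sum = 1.57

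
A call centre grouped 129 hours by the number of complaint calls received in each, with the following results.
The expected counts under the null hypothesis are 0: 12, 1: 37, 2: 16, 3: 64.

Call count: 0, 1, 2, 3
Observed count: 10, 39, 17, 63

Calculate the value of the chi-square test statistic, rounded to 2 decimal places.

cat         O        E   (O−E)²/E
0          10       12      0.333
1          39       37      0.108
2          17       16      0.063
3          63       64      0.016
Sum = 0.52

0.52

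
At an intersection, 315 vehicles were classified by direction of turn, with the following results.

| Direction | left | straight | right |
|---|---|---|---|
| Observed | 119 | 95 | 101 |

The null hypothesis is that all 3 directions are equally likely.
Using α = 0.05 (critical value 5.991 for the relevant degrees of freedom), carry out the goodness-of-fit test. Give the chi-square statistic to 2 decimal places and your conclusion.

2.97; do not reject

Under H₀ each category has probability 1/3, so each expected count is 315/3 = 105.
left: (119 − 105)²/105 = 196/105 = 1.867
straight: (95 − 105)²/105 = 100/105 = 0.952
right: (101 − 105)²/105 = 16/105 = 0.152
Sum = 2.97
df = 2. Since 2.97 < 5.991, we do not reject H₀.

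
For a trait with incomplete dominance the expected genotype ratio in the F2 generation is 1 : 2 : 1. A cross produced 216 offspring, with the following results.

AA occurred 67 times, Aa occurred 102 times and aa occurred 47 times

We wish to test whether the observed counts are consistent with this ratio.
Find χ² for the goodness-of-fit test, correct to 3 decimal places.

4.370

Ratio total = 4. Expected counts: 216×1/4 = 54, 216×2/4 = 108, 216×1/4 = 54.
χ² = (67−54)²/54 + (102−108)²/108 + (47−54)²/54
   = 3.1296 + 0.3333 + 0.9074
Sum = 4.370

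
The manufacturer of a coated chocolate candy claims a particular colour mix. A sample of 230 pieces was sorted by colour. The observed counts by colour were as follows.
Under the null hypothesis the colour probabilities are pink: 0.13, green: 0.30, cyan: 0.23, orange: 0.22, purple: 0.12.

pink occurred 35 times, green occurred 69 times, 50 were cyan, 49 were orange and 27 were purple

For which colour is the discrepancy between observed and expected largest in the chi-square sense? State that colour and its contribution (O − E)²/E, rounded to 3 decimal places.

pink, 0.870

Expected counts E_i = n·p_i: 230×0.13 = 29.9, 230×0.30 = 69, 230×0.23 = 52.9, 230×0.22 = 50.6, 230×0.12 = 27.6.
χ² = (35−29.9)²/29.9 + (69−69)²/69 + (50−52.9)²/52.9 + (49−50.6)²/50.6 + (27−27.6)²/27.6
   = 0.8699 + 0.0000 + 0.1590 + 0.0506 + 0.0130
The largest term is for pink: 0.870.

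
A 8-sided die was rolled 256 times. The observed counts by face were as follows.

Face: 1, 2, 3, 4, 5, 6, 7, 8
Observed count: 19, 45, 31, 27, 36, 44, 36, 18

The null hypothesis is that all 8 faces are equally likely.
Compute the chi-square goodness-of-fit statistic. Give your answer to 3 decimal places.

23.000

Under H₀ each category has probability 1/8, so each expected count is 256/8 = 32.
1: (19 − 32)²/32 = 169/32 = 5.2813
2: (45 − 32)²/32 = 169/32 = 5.2813
3: (31 − 32)²/32 = 1/32 = 0.0313
4: (27 − 32)²/32 = 25/32 = 0.7813
5: (36 − 32)²/32 = 16/32 = 0.5000
6: (44 − 32)²/32 = 144/32 = 4.5000
7: (36 − 32)²/32 = 16/32 = 0.5000
8: (18 − 32)²/32 = 196/32 = 6.1250
Sum = 23.000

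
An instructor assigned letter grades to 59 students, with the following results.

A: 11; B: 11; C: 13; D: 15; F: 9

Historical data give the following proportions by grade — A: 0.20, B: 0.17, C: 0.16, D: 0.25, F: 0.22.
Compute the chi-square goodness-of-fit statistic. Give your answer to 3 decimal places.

Expected counts E_i = n·p_i: 59×0.20 = 11.8, 59×0.17 = 10.03, 59×0.16 = 9.44, 59×0.25 = 14.75, 59×0.22 = 12.98.
χ² = (11−11.8)²/11.8 + (11−10.03)²/10.03 + (13−9.44)²/9.44 + (15−14.75)²/14.75 + (9−12.98)²/12.98
   = 0.0542 + 0.0938 + 1.3425 + 0.0042 + 1.2204
Sum = 2.715

2.715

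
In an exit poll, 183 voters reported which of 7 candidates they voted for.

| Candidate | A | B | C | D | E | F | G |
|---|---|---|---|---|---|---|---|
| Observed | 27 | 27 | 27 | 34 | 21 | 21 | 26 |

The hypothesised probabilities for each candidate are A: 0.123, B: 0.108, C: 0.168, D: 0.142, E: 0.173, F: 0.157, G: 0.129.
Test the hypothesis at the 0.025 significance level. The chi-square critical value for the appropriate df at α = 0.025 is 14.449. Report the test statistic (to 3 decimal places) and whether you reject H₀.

12.384; do not reject

Expected counts E_i = n·p_i: 183×0.123 = 22.509, 183×0.108 = 19.764, 183×0.168 = 30.744, 183×0.142 = 25.986, 183×0.173 = 31.659, 183×0.157 = 28.731, 183×0.129 = 23.607.
A: (27 − 22.509)²/22.509 = 20.169081/22.509 = 0.8960
B: (27 − 19.764)²/19.764 = 52.359696/19.764 = 2.6492
C: (27 − 30.744)²/30.744 = 14.017536/30.744 = 0.4559
D: (34 − 25.986)²/25.986 = 64.224196/25.986 = 2.4715
E: (21 − 31.659)²/31.659 = 113.614281/31.659 = 3.5887
F: (21 − 28.731)²/28.731 = 59.768361/28.731 = 2.0803
G: (26 − 23.607)²/23.607 = 5.726449/23.607 = 0.2426
Sum = 12.384
df = 6. Since 12.384 < 14.449, we do not reject H₀.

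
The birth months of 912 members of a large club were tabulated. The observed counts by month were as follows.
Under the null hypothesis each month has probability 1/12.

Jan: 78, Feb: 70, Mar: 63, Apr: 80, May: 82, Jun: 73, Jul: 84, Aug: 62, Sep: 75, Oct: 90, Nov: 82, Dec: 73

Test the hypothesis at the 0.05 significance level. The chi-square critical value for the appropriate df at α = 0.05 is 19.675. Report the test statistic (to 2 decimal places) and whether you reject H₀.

Under H₀ each category has probability 1/12, so each expected count is 912/12 = 76.
Jan: (78 − 76)²/76 = 4/76 = 0.053
Feb: (70 − 76)²/76 = 36/76 = 0.474
Mar: (63 − 76)²/76 = 169/76 = 2.224
Apr: (80 − 76)²/76 = 16/76 = 0.211
May: (82 − 76)²/76 = 36/76 = 0.474
Jun: (73 − 76)²/76 = 9/76 = 0.118
Jul: (84 − 76)²/76 = 64/76 = 0.842
Aug: (62 − 76)²/76 = 196/76 = 2.579
Sep: (75 − 76)²/76 = 1/76 = 0.013
Oct: (90 − 76)²/76 = 196/76 = 2.579
Nov: (82 − 76)²/76 = 36/76 = 0.474
Dec: (73 − 76)²/76 = 9/76 = 0.118
Sum = 10.16
df = 11. Since 10.16 < 19.675, we do not reject H₀.

10.16; do not reject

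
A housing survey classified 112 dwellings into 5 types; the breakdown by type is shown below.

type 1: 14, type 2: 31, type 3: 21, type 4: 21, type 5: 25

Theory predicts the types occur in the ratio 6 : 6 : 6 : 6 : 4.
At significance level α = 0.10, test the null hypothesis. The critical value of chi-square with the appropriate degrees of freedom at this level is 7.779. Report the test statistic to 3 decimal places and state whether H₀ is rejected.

Ratio total = 28. Expected counts: 112×6/28 = 24, 112×6/28 = 24, 112×6/28 = 24, 112×6/28 = 24, 112×4/28 = 16.
type 1: (14 − 24)²/24 = 100/24 = 4.1667
type 2: (31 − 24)²/24 = 49/24 = 2.0417
type 3: (21 − 24)²/24 = 9/24 = 0.3750
type 4: (21 − 24)²/24 = 9/24 = 0.3750
type 5: (25 − 16)²/16 = 81/16 = 5.0625
Sum = 12.021
df = 4. Since 12.021 > 7.779, we reject H₀.

12.021; reject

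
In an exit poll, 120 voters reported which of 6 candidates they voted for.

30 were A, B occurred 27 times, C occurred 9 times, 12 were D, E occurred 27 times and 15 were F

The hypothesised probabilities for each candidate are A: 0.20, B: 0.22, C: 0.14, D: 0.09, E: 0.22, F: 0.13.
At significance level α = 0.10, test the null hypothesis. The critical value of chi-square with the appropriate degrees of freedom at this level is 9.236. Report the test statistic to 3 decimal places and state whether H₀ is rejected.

5.305; do not reject

Expected counts E_i = n·p_i: 120×0.20 = 24, 120×0.22 = 26.4, 120×0.14 = 16.8, 120×0.09 = 10.8, 120×0.22 = 26.4, 120×0.13 = 15.6.
cat         O        E   (O−E)²/E
A          30       24     1.5000
B          27     26.4     0.0136
C           9     16.8     3.6214
D          12     10.8     0.1333
E          27     26.4     0.0136
F          15     15.6     0.0231
Sum = 5.305
df = 5. Since 5.305 < 9.236, we do not reject H₀.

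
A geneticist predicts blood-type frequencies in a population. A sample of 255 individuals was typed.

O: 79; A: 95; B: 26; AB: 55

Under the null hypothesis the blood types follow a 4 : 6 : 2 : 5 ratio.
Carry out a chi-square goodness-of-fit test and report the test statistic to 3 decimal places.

12.161

Ratio total = 17. Expected counts: 255×4/17 = 60, 255×6/17 = 90, 255×2/17 = 30, 255×5/17 = 75.
χ² = (79−60)²/60 + (95−90)²/90 + (26−30)²/30 + (55−75)²/75
   = 6.0167 + 0.2778 + 0.5333 + 5.3333
Sum = 12.161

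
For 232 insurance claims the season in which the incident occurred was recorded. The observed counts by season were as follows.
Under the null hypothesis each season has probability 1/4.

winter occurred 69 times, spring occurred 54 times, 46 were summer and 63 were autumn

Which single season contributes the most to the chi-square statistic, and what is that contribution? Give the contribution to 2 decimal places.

summer, 2.48

Expected count for each of the 4 categories: 232/4 = 58.
winter: (69 − 58)²/58 = 121/58 = 2.086
spring: (54 − 58)²/58 = 16/58 = 0.276
summer: (46 − 58)²/58 = 144/58 = 2.483
autumn: (63 − 58)²/58 = 25/58 = 0.431
The largest term is for summer: 2.48.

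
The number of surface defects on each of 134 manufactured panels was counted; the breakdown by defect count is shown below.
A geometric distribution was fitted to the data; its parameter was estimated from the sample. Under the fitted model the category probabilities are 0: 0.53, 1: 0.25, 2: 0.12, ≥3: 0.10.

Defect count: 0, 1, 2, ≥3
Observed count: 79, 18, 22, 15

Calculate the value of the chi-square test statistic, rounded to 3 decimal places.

Expected counts E_i = n·p_i: 134×0.53 = 71.02, 134×0.25 = 33.5, 134×0.12 = 16.08, 134×0.10 = 13.4.
χ² = (79−71.02)²/71.02 + (18−33.5)²/33.5 + (22−16.08)²/16.08 + (15−13.4)²/13.4
   = 0.8967 + 7.1716 + 2.1795 + 0.1910
Sum = 10.439

10.439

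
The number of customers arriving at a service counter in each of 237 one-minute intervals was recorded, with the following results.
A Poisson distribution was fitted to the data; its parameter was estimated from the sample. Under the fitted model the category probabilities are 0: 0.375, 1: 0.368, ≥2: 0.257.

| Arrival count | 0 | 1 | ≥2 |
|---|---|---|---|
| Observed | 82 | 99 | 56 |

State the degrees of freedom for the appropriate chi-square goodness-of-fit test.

There are k = 3 categories and 1 parameter estimated from the data, so df = 3 − 1 − 1 = 1.

1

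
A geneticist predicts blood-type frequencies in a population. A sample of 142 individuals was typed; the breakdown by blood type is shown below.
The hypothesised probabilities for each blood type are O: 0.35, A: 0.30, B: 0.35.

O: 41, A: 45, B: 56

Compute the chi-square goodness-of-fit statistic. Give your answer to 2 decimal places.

2.46

Expected counts E_i = n·p_i: 142×0.35 = 49.7, 142×0.30 = 42.6, 142×0.35 = 49.7.
cat         O        E   (O−E)²/E
O          41     49.7      1.523
A          45     42.6      0.135
B          56     49.7      0.799
Sum = 2.46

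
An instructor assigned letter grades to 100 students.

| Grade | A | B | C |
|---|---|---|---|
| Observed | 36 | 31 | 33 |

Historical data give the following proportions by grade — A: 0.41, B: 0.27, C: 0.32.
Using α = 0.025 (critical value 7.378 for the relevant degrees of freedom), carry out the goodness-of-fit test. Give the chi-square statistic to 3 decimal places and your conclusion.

Expected counts E_i = n·p_i: 100×0.41 = 41, 100×0.27 = 27, 100×0.32 = 32.
χ² = (36−41)²/41 + (31−27)²/27 + (33−32)²/32
   = 0.6098 + 0.5926 + 0.0313
Sum = 1.234
df = 2. Since 1.234 < 7.378, we do not reject H₀.

1.234; do not reject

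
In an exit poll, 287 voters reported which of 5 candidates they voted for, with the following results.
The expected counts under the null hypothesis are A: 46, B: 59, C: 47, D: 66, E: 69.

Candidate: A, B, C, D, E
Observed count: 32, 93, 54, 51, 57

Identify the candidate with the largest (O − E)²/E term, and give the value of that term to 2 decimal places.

cat         O        E   (O−E)²/E
A          32       46      4.261
B          93       59     19.593
C          54       47      1.043
D          51       66      3.409
E          57       69      2.087
The largest term is for B: 19.59.

B, 19.59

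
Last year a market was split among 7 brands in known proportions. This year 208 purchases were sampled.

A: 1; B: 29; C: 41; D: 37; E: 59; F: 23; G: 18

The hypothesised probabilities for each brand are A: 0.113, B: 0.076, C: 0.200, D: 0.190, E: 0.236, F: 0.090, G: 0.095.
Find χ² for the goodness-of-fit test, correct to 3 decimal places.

Expected counts E_i = n·p_i: 208×0.113 = 23.504, 208×0.076 = 15.808, 208×0.200 = 41.6, 208×0.190 = 39.52, 208×0.236 = 49.088, 208×0.090 = 18.72, 208×0.095 = 19.76.
χ² = (1−23.504)²/23.504 + (29−15.808)²/15.808 + (41−41.6)²/41.6 + (37−39.52)²/39.52 + (59−49.088)²/49.088 + (23−18.72)²/18.72 + (18−19.76)²/19.76
   = 21.5465 + 11.0089 + 0.0087 + 0.1607 + 2.0015 + 0.9785 + 0.1568
Sum = 35.862

35.862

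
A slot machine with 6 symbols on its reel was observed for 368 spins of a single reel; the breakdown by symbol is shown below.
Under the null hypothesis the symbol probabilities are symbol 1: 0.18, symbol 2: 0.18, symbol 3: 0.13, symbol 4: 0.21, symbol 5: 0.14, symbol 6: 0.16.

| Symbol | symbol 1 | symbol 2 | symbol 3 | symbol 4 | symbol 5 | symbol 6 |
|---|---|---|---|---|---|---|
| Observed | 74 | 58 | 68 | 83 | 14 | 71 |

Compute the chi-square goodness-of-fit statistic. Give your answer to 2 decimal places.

Expected counts E_i = n·p_i: 368×0.18 = 66.24, 368×0.18 = 66.24, 368×0.13 = 47.84, 368×0.21 = 77.28, 368×0.14 = 51.52, 368×0.16 = 58.88.
cat           O        E   (O−E)²/E
symbol 1     74    66.24      0.909
symbol 2     58    66.24      1.025
symbol 3     68    47.84      8.496
symbol 4     83    77.28      0.423
symbol 5     14    51.52     27.324
symbol 6     71    58.88      2.495
Sum = 40.67

40.67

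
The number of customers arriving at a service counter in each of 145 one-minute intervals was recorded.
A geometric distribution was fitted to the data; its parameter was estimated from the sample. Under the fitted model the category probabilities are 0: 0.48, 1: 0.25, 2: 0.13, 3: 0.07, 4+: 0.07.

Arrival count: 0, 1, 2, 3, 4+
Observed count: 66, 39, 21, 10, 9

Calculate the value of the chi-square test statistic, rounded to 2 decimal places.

0.77

Expected counts E_i = n·p_i: 145×0.48 = 69.6, 145×0.25 = 36.25, 145×0.13 = 18.85, 145×0.07 = 10.15, 145×0.07 = 10.15.
cat         O        E   (O−E)²/E
0          66     69.6      0.186
1          39    36.25      0.209
2          21    18.85      0.245
3          10    10.15      0.002
4+          9    10.15      0.130
Sum = 0.77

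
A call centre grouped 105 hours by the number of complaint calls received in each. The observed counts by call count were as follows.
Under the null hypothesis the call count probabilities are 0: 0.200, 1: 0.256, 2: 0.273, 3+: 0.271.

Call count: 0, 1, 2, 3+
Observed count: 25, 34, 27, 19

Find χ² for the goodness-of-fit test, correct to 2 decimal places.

5.89

Expected counts E_i = n·p_i: 105×0.200 = 21, 105×0.256 = 26.88, 105×0.273 = 28.665, 105×0.271 = 28.455.
0: (25 − 21)²/21 = 16/21 = 0.762
1: (34 − 26.88)²/26.88 = 50.6944/26.88 = 1.886
2: (27 − 28.665)²/28.665 = 2.772225/28.665 = 0.097
3+: (19 − 28.455)²/28.455 = 89.397025/28.455 = 3.142
Sum = 5.89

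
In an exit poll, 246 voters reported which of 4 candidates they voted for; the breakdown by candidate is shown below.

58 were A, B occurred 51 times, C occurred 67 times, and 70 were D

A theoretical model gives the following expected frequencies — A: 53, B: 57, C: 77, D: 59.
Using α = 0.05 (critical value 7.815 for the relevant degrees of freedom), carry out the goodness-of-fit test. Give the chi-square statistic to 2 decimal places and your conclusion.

4.45; do not reject

cat         O        E   (O−E)²/E
A          58       53      0.472
B          51       57      0.632
C          67       77      1.299
D          70       59      2.051
Sum = 4.45
df = 3. Since 4.45 < 7.815, we do not reject H₀.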